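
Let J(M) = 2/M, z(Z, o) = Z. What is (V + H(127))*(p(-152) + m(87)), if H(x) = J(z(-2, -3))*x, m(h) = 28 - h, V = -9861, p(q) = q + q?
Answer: 3625644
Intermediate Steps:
p(q) = 2*q
H(x) = -x (H(x) = (2/(-2))*x = (2*(-1/2))*x = -x)
(V + H(127))*(p(-152) + m(87)) = (-9861 - 1*127)*(2*(-152) + (28 - 1*87)) = (-9861 - 127)*(-304 + (28 - 87)) = -9988*(-304 - 59) = -9988*(-363) = 3625644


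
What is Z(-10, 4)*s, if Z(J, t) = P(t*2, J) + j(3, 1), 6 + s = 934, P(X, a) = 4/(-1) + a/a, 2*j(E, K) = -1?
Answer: -3248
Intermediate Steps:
j(E, K) = -½ (j(E, K) = (½)*(-1) = -½)
P(X, a) = -3 (P(X, a) = 4*(-1) + 1 = -4 + 1 = -3)
s = 928 (s = -6 + 934 = 928)
Z(J, t) = -7/2 (Z(J, t) = -3 - ½ = -7/2)
Z(-10, 4)*s = -7/2*928 = -3248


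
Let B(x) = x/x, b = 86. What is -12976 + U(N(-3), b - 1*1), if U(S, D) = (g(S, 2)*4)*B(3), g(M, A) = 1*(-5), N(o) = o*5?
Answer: -12996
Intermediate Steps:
N(o) = 5*o
g(M, A) = -5
B(x) = 1
U(S, D) = -20 (U(S, D) = -5*4*1 = -20*1 = -20)
-12976 + U(N(-3), b - 1*1) = -12976 - 20 = -12996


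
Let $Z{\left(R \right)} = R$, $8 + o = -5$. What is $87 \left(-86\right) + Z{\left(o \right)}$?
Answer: $-7495$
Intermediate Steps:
$o = -13$ ($o = -8 - 5 = -13$)
$87 \left(-86\right) + Z{\left(o \right)} = 87 \left(-86\right) - 13 = -7482 - 13 = -7495$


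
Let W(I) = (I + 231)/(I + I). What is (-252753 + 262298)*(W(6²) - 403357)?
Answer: -92400172055/24 ≈ -3.8500e+9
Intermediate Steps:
W(I) = (231 + I)/(2*I) (W(I) = (231 + I)/((2*I)) = (231 + I)*(1/(2*I)) = (231 + I)/(2*I))
(-252753 + 262298)*(W(6²) - 403357) = (-252753 + 262298)*((231 + 6²)/(2*(6²)) - 403357) = 9545*((½)*(231 + 36)/36 - 403357) = 9545*((½)*(1/36)*267 - 403357) = 9545*(89/24 - 403357) = 9545*(-9680479/24) = -92400172055/24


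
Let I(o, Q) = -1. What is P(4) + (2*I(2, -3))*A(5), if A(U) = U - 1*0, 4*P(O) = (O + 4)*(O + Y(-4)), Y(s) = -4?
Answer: -10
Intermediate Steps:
P(O) = (-4 + O)*(4 + O)/4 (P(O) = ((O + 4)*(O - 4))/4 = ((4 + O)*(-4 + O))/4 = ((-4 + O)*(4 + O))/4 = (-4 + O)*(4 + O)/4)
A(U) = U (A(U) = U + 0 = U)
P(4) + (2*I(2, -3))*A(5) = (-4 + (1/4)*4**2) + (2*(-1))*5 = (-4 + (1/4)*16) - 2*5 = (-4 + 4) - 10 = 0 - 10 = -10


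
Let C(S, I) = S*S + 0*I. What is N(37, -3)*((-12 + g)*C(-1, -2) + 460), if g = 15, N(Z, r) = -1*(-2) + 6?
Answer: 3704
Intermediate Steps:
N(Z, r) = 8 (N(Z, r) = 2 + 6 = 8)
C(S, I) = S**2 (C(S, I) = S**2 + 0 = S**2)
N(37, -3)*((-12 + g)*C(-1, -2) + 460) = 8*((-12 + 15)*(-1)**2 + 460) = 8*(3*1 + 460) = 8*(3 + 460) = 8*463 = 3704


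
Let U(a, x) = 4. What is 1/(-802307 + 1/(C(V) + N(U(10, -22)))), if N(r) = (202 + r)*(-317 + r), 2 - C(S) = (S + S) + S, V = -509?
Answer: -62949/50504423344 ≈ -1.2464e-6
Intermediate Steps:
C(S) = 2 - 3*S (C(S) = 2 - ((S + S) + S) = 2 - (2*S + S) = 2 - 3*S)
N(r) = (-317 + r)*(202 + r)
1/(-802307 + 1/(C(V) + N(U(10, -22)))) = 1/(-802307 + 1/((2 - 3*(-509)) + (-64034 + 4² - 115*4))) = 1/(-802307 + 1/((2 + 1527) + (-64034 + 16 - 460))) = 1/(-802307 + 1/(1529 - 64478)) = 1/(-802307 + 1/(-62949)) = 1/(-802307 - 1/62949) = 1/(-50504423344/62949) = -62949/50504423344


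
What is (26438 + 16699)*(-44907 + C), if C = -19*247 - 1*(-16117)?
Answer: -1444356171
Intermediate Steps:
C = 11424 (C = -4693 + 16117 = 11424)
(26438 + 16699)*(-44907 + C) = (26438 + 16699)*(-44907 + 11424) = 43137*(-33483) = -1444356171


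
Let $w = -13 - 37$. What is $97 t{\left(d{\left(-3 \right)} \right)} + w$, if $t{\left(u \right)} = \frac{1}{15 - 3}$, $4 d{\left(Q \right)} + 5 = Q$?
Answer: $- \frac{503}{12} \approx -41.917$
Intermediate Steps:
$d{\left(Q \right)} = - \frac{5}{4} + \frac{Q}{4}$
$w = -50$ ($w = -13 - 37 = -50$)
$t{\left(u \right)} = \frac{1}{12}$
$97 t{\left(d{\left(-3 \right)} \right)} + w = 97 \cdot \frac{1}{12} - 50 = \frac{97}{12} - 50 = - \frac{503}{12}$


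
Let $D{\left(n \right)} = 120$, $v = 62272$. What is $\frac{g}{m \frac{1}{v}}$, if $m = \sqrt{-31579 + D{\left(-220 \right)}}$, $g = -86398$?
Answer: $\frac{5380176256 i \sqrt{31459}}{31459} \approx 3.0334 \cdot 10^{7} i$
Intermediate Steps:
$m = i \sqrt{31459}$ ($m = \sqrt{-31579 + 120} = \sqrt{-31459} = i \sqrt{31459} \approx 177.37 i$)
$\frac{g}{m \frac{1}{v}} = - \frac{86398}{i \sqrt{31459} \cdot \frac{1}{62272}} = - \frac{86398}{\frac{1}{62272} i \sqrt{31459}} = - 86398 \left(- \frac{62272 i \sqrt{31459}}{31459}\right) = \frac{5380176256 i \sqrt{31459}}{31459}$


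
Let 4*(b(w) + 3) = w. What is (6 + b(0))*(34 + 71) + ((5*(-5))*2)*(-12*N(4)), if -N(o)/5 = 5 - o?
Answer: -2685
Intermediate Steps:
N(o) = -25 + 5*o (N(o) = -5*(5 - o) = -25 + 5*o)
b(w) = -3 + w/4
(6 + b(0))*(34 + 71) + ((5*(-5))*2)*(-12*N(4)) = (6 + (-3 + (1/4)*0))*(34 + 71) + ((5*(-5))*2)*(-12*(-25 + 5*4)) = (6 + (-3 + 0))*105 + (-25*2)*(-12*(-25 + 20)) = (6 - 3)*105 - (-600)*(-5) = 3*105 - 50*60 = 315 - 3000 = -2685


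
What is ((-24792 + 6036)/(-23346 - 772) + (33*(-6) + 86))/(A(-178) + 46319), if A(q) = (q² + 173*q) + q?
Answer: -1341230/567146829 ≈ -0.0023649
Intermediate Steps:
A(q) = q² + 174*q
((-24792 + 6036)/(-23346 - 772) + (33*(-6) + 86))/(A(-178) + 46319) = ((-24792 + 6036)/(-23346 - 772) + (33*(-6) + 86))/(-178*(174 - 178) + 46319) = (-18756/(-24118) + (-198 + 86))/(-178*(-4) + 46319) = (-18756*(-1/24118) - 112)/(712 + 46319) = (9378/12059 - 112)/47031 = -1341230/12059*1/47031 = -1341230/567146829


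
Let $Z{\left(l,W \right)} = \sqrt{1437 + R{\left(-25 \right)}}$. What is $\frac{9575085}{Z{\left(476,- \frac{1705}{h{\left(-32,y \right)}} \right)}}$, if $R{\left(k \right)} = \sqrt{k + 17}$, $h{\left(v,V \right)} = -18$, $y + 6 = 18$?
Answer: $\frac{9575085}{\sqrt{1437 + 2 i \sqrt{2}}} \approx 2.5259 \cdot 10^{5} - 248.58 i$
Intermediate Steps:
$y = 12$ ($y = -6 + 18 = 12$)
$R{\left(k \right)} = \sqrt{17 + k}$
$Z{\left(l,W \right)} = \sqrt{1437 + 2 i \sqrt{2}}$ ($Z{\left(l,W \right)} = \sqrt{1437 + \sqrt{17 - 25}} = \sqrt{1437 + \sqrt{-8}} = \sqrt{1437 + 2 i \sqrt{2}}$)
$\frac{9575085}{Z{\left(476,- \frac{1705}{h{\left(-32,y \right)}} \right)}} = \frac{9575085}{\sqrt{1437 + 2 i \sqrt{2}}}$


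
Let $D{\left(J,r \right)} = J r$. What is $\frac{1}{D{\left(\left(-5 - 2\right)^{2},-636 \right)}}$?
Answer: $- \frac{1}{31164} \approx -3.2088 \cdot 10^{-5}$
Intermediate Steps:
$\frac{1}{D{\left(\left(-5 - 2\right)^{2},-636 \right)}} = \frac{1}{\left(-5 - 2\right)^{2} \left(-636\right)} = \frac{1}{\left(-7\right)^{2} \left(-636\right)} = \frac{1}{49 \left(-636\right)} = \frac{1}{-31164} = - \frac{1}{31164}$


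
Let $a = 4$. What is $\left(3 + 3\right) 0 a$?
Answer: $0$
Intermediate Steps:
$\left(3 + 3\right) 0 a = \left(3 + 3\right) 0 \cdot 4 = 6 \cdot 0 \cdot 4 = 0 \cdot 4 = 0$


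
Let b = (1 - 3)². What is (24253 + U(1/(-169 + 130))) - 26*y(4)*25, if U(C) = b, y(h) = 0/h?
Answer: 24257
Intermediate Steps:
y(h) = 0
b = 4 (b = (-2)² = 4)
U(C) = 4
(24253 + U(1/(-169 + 130))) - 26*y(4)*25 = (24253 + 4) - 26*0*25 = 24257 + 0*25 = 24257 + 0 = 24257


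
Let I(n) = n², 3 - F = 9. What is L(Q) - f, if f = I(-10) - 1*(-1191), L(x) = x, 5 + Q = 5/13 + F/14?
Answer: -117940/91 ≈ -1296.0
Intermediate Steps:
F = -6 (F = 3 - 1*9 = 3 - 9 = -6)
Q = -459/91 (Q = -5 + (5/13 - 6/14) = -5 + (5*(1/13) - 6*1/14) = -5 + (5/13 - 3/7) = -5 - 4/91 = -459/91 ≈ -5.0440)
f = 1291 (f = (-10)² - 1*(-1191) = 100 + 1191 = 1291)
L(Q) - f = -459/91 - 1*1291 = -459/91 - 1291 = -117940/91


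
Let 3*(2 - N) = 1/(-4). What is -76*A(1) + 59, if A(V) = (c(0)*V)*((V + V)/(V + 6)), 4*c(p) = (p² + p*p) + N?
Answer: 2003/42 ≈ 47.690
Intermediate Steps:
N = 25/12 (N = 2 - ⅓/(-4) = 2 - ⅓*(-¼) = 2 + 1/12 = 25/12 ≈ 2.0833)
c(p) = 25/48 + p²/2 (c(p) = ((p² + p*p) + 25/12)/4 = ((p² + p²) + 25/12)/4 = (2*p² + 25/12)/4 = (25/12 + 2*p²)/4 = 25/48 + p²/2)
A(V) = 25*V²/(24*(6 + V)) (A(V) = ((25/48 + (½)*0²)*V)*((V + V)/(V + 6)) = ((25/48 + (½)*0)*V)*((2*V)/(6 + V)) = ((25/48 + 0)*V)*(2*V/(6 + V)) = (25*V/48)*(2*V/(6 + V)) = 25*V²/(24*(6 + V)))
-76*A(1) + 59 = -475*1²/(6*(6 + 1)) + 59 = -475/(6*7) + 59 = -76*25/168 + 59 = -475/42 + 59 = 2003/42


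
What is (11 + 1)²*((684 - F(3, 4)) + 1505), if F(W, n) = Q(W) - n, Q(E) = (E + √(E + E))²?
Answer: 313632 - 864*√6 ≈ 3.1152e+5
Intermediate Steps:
Q(E) = (E + √2*√E)² (Q(E) = (E + √(2*E))² = (E + √2*√E)²)
F(W, n) = (W + √2*√W)² - n
(11 + 1)²*((684 - F(3, 4)) + 1505) = (11 + 1)²*((684 - ((3 + √2*√3)² - 1*4)) + 1505) = 12²*((684 - ((3 + √6)² - 4)) + 1505) = 144*((684 - (-4 + (3 + √6)²)) + 1505) = 144*((684 + (4 - (3 + √6)²)) + 1505) = 144*((688 - (3 + √6)²) + 1505) = 144*(2193 - (3 + √6)²) = 315792 - 144*(3 + √6)²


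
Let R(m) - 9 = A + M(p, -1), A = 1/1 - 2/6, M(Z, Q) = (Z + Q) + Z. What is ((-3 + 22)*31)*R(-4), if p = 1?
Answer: 18848/3 ≈ 6282.7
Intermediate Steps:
M(Z, Q) = Q + 2*Z (M(Z, Q) = (Q + Z) + Z = Q + 2*Z)
A = ⅔ (A = 1*1 - 2*⅙ = 1 - ⅓ = ⅔ ≈ 0.66667)
R(m) = 32/3 (R(m) = 9 + (⅔ + (-1 + 2*1)) = 9 + (⅔ + (-1 + 2)) = 9 + (⅔ + 1) = 9 + 5/3 = 32/3)
((-3 + 22)*31)*R(-4) = ((-3 + 22)*31)*(32/3) = (19*31)*(32/3) = 589*(32/3) = 18848/3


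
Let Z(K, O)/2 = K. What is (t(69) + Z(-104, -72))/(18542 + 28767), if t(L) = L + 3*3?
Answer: -130/47309 ≈ -0.0027479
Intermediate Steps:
t(L) = 9 + L (t(L) = L + 9 = 9 + L)
Z(K, O) = 2*K
(t(69) + Z(-104, -72))/(18542 + 28767) = ((9 + 69) + 2*(-104))/(18542 + 28767) = (78 - 208)/47309 = -130*1/47309 = -130/47309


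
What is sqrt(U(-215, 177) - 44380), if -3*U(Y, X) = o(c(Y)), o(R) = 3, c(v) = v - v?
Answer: I*sqrt(44381) ≈ 210.67*I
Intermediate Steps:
c(v) = 0
U(Y, X) = -1 (U(Y, X) = -1/3*3 = -1)
sqrt(U(-215, 177) - 44380) = sqrt(-1 - 44380) = sqrt(-44381) = I*sqrt(44381)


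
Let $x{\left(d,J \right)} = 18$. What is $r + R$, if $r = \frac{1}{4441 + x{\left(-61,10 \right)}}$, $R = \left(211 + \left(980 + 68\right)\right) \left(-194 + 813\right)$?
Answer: $\frac{3474992340}{4459} \approx 7.7932 \cdot 10^{5}$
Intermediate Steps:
$R = 779321$ ($R = \left(211 + 1048\right) 619 = 1259 \cdot 619 = 779321$)
$r = \frac{1}{4459}$ ($r = \frac{1}{4441 + 18} = \frac{1}{4459} \approx 0.00022427$)
$r + R = \frac{1}{4459} + 779321 = \frac{3474992340}{4459}$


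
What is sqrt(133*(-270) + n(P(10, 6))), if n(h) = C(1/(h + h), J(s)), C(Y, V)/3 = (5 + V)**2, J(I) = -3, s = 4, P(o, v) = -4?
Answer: I*sqrt(35898) ≈ 189.47*I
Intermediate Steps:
C(Y, V) = 3*(5 + V)**2
n(h) = 12 (n(h) = 3*(5 - 3)**2 = 3*2**2 = 3*4 = 12)
sqrt(133*(-270) + n(P(10, 6))) = sqrt(133*(-270) + 12) = sqrt(-35910 + 12) = sqrt(-35898) = I*sqrt(35898)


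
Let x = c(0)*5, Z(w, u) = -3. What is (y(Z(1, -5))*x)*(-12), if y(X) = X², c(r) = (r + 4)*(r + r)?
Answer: 0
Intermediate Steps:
c(r) = 2*r*(4 + r) (c(r) = (4 + r)*(2*r) = 2*r*(4 + r))
x = 0 (x = (2*0*(4 + 0))*5 = (2*0*4)*5 = 0*5 = 0)
(y(Z(1, -5))*x)*(-12) = ((-3)²*0)*(-12) = (9*0)*(-12) = 0*(-12) = 0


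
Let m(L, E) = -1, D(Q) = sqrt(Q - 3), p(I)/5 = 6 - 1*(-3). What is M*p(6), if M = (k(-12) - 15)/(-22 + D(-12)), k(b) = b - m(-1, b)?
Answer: 25740/499 + 1170*I*sqrt(15)/499 ≈ 51.583 + 9.0809*I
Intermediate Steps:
p(I) = 45 (p(I) = 5*(6 - 1*(-3)) = 5*(6 + 3) = 5*9 = 45)
D(Q) = sqrt(-3 + Q)
k(b) = 1 + b (k(b) = b - 1*(-1) = b + 1 = 1 + b)
M = -26/(-22 + I*sqrt(15)) (M = ((1 - 12) - 15)/(-22 + sqrt(-3 - 12)) = (-11 - 15)/(-22 + sqrt(-15)) = -26/(-22 + I*sqrt(15)) ≈ 1.1463 + 0.2018*I)
M*p(6) = (572/499 + 26*I*sqrt(15)/499)*45 = 25740/499 + 1170*I*sqrt(15)/499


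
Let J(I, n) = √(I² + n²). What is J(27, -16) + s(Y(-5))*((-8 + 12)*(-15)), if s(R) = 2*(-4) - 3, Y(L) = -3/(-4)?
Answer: 660 + √985 ≈ 691.38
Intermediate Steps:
Y(L) = ¾ (Y(L) = -3*(-¼) = ¾)
s(R) = -11 (s(R) = -8 - 3 = -11)
J(27, -16) + s(Y(-5))*((-8 + 12)*(-15)) = √(27² + (-16)²) - 11*(-8 + 12)*(-15) = √(729 + 256) - 44*(-15) = √985 - 11*(-60) = √985 + 660 = 660 + √985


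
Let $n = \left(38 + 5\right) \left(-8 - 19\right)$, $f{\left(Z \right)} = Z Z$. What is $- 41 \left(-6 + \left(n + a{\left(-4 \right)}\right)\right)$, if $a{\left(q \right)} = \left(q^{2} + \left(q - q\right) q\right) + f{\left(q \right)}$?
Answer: $46535$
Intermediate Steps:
$f{\left(Z \right)} = Z^{2}$
$a{\left(q \right)} = 2 q^{2}$ ($a{\left(q \right)} = \left(q^{2} + \left(q - q\right) q\right) + q^{2} = \left(q^{2} + 0 q\right) + q^{2} = \left(q^{2} + 0\right) + q^{2} = q^{2} + q^{2} = 2 q^{2}$)
$n = -1161$ ($n = 43 \left(-27\right) = -1161$)
$- 41 \left(-6 + \left(n + a{\left(-4 \right)}\right)\right) = - 41 \left(-6 - \left(1161 - 2 \left(-4\right)^{2}\right)\right) = - 41 \left(-6 + \left(-1161 + 2 \cdot 16\right)\right) = - 41 \left(-6 + \left(-1161 + 32\right)\right) = - 41 \left(-6 - 1129\right) = \left(-41\right) \left(-1135\right) = 46535$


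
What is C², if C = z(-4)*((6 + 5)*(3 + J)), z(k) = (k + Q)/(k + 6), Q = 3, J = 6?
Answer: 9801/4 ≈ 2450.3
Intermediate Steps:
z(k) = (3 + k)/(6 + k) (z(k) = (k + 3)/(k + 6) = (3 + k)/(6 + k))
C = -99/2 (C = ((3 - 4)/(6 - 4))*((6 + 5)*(3 + 6)) = (-1/2)*(11*9) = ((½)*(-1))*99 = -½*99 = -99/2 ≈ -49.500)
C² = (-99/2)² = 9801/4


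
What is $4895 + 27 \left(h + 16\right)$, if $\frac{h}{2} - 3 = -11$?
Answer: $4895$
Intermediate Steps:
$h = -16$ ($h = 6 + 2 \left(-11\right) = 6 - 22 = -16$)
$4895 + 27 \left(h + 16\right) = 4895 + 27 \left(-16 + 16\right) = 4895 + 27 \cdot 0 = 4895 + 0 = 4895$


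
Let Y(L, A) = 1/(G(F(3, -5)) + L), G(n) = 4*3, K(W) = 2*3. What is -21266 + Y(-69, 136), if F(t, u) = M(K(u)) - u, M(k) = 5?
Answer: -1212163/57 ≈ -21266.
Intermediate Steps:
K(W) = 6
F(t, u) = 5 - u
G(n) = 12
Y(L, A) = 1/(12 + L)
-21266 + Y(-69, 136) = -21266 + 1/(12 - 69) = -21266 + 1/(-57) = -21266 - 1/57 = -1212163/57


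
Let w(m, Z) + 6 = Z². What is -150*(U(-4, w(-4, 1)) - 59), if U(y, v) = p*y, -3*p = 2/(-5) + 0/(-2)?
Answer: 8930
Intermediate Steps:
w(m, Z) = -6 + Z²
p = 2/15 (p = -(2/(-5) + 0/(-2))/3 = -(2*(-⅕) + 0*(-½))/3 = -(-⅖ + 0)/3 = -⅓*(-⅖) = 2/15 ≈ 0.13333)
U(y, v) = 2*y/15
-150*(U(-4, w(-4, 1)) - 59) = -150*((2/15)*(-4) - 59) = -150*(-8/15 - 59) = -150*(-893/15) = 8930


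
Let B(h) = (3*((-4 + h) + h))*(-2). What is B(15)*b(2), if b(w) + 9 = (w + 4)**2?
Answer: -4212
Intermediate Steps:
b(w) = -9 + (4 + w)**2 (b(w) = -9 + (w + 4)**2 = -9 + (4 + w)**2)
B(h) = 24 - 12*h (B(h) = (3*(-4 + 2*h))*(-2) = (-12 + 6*h)*(-2) = 24 - 12*h)
B(15)*b(2) = (24 - 12*15)*(-9 + (4 + 2)**2) = (24 - 180)*(-9 + 6**2) = -156*(-9 + 36) = -156*27 = -4212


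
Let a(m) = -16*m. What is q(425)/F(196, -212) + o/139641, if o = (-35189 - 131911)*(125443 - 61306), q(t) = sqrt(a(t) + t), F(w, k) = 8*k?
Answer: -3572430900/46547 - 5*I*sqrt(255)/1696 ≈ -76749.0 - 0.047078*I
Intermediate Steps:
q(t) = sqrt(15)*sqrt(-t) (q(t) = sqrt(-16*t + t) = sqrt(-15*t) = sqrt(15)*sqrt(-t))
o = -10717292700 (o = -167100*64137 = -10717292700)
q(425)/F(196, -212) + o/139641 = (sqrt(15)*sqrt(-1*425))/((8*(-212))) - 10717292700/139641 = (sqrt(15)*sqrt(-425))/(-1696) - 10717292700*1/139641 = (sqrt(15)*(5*I*sqrt(17)))*(-1/1696) - 3572430900/46547 = (5*I*sqrt(255))*(-1/1696) - 3572430900/46547 = -5*I*sqrt(255)/1696 - 3572430900/46547 = -3572430900/46547 - 5*I*sqrt(255)/1696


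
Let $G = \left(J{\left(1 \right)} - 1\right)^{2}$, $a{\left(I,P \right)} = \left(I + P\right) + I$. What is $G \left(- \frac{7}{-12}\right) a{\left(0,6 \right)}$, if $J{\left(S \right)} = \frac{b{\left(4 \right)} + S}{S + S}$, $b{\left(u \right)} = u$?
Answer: $\frac{63}{8} \approx 7.875$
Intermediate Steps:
$a{\left(I,P \right)} = P + 2 I$
$J{\left(S \right)} = \frac{4 + S}{2 S}$ ($J{\left(S \right)} = \frac{4 + S}{S + S} = \frac{4 + S}{2 S}$)
$G = \frac{9}{4}$ ($G = \left(\frac{4 + 1}{2 \cdot 1} - 1\right)^{2} = \left(\frac{1}{2} \cdot 1 \cdot 5 - 1\right)^{2} = \left(\frac{5}{2} - 1\right)^{2} = \left(\frac{3}{2}\right)^{2} = \frac{9}{4} \approx 2.25$)
$G \left(- \frac{7}{-12}\right) a{\left(0,6 \right)} = \frac{9 \left(- \frac{7}{-12}\right)}{4} \left(6 + 2 \cdot 0\right) = \frac{9 \left(\left(-7\right) \left(- \frac{1}{12}\right)\right)}{4} \left(6 + 0\right) = \frac{9}{4} \cdot \frac{7}{12} \cdot 6 = \frac{21}{16} \cdot 6 = \frac{63}{8}$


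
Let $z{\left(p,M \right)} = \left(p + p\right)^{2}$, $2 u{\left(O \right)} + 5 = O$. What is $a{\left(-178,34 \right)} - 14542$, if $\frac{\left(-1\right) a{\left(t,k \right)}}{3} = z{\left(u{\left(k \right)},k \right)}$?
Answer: $-17065$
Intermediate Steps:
$u{\left(O \right)} = - \frac{5}{2} + \frac{O}{2}$
$z{\left(p,M \right)} = 4 p^{2}$ ($z{\left(p,M \right)} = \left(2 p\right)^{2} = 4 p^{2}$)
$a{\left(t,k \right)} = - 12 \left(- \frac{5}{2} + \frac{k}{2}\right)^{2}$ ($a{\left(t,k \right)} = - 3 \cdot 4 \left(- \frac{5}{2} + \frac{k}{2}\right)^{2} = - 12 \left(- \frac{5}{2} + \frac{k}{2}\right)^{2}$)
$a{\left(-178,34 \right)} - 14542 = - 3 \left(-5 + 34\right)^{2} - 14542 = - 3 \cdot 29^{2} - 14542 = \left(-3\right) 841 - 14542 = -2523 - 14542 = -17065$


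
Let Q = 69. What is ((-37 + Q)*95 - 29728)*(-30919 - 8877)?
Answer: 1062075648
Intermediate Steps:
((-37 + Q)*95 - 29728)*(-30919 - 8877) = ((-37 + 69)*95 - 29728)*(-30919 - 8877) = (32*95 - 29728)*(-39796) = (3040 - 29728)*(-39796) = -26688*(-39796) = 1062075648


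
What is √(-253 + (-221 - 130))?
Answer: 2*I*√151 ≈ 24.576*I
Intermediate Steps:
√(-253 + (-221 - 130)) = √(-253 - 351) = √(-604) = 2*I*√151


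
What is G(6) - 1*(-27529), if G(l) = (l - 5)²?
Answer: 27530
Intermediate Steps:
G(l) = (-5 + l)²
G(6) - 1*(-27529) = (-5 + 6)² - 1*(-27529) = 1² + 27529 = 1 + 27529 = 27530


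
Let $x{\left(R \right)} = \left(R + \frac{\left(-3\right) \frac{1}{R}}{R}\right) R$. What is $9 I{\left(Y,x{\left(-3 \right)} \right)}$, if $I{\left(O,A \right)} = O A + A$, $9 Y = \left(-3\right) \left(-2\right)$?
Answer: $150$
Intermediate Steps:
$x{\left(R \right)} = R \left(R - \frac{3}{R^{2}}\right)$ ($x{\left(R \right)} = \left(R - \frac{3}{R^{2}}\right) R = R \left(R - \frac{3}{R^{2}}\right)$)
$Y = \frac{2}{3}$ ($Y = \frac{\left(-3\right) \left(-2\right)}{9} = \frac{1}{9} \cdot 6 = \frac{2}{3} \approx 0.66667$)
$I{\left(O,A \right)} = A + A O$ ($I{\left(O,A \right)} = A O + A = A + A O$)
$9 I{\left(Y,x{\left(-3 \right)} \right)} = 9 \frac{-3 + \left(-3\right)^{3}}{-3} \left(1 + \frac{2}{3}\right) = 9 - \frac{-3 - 27}{3} \cdot \frac{5}{3} = 9 \left(- \frac{1}{3}\right) \left(-30\right) \frac{5}{3} = 9 \cdot 10 \cdot \frac{5}{3} = 9 \cdot \frac{50}{3} = 150$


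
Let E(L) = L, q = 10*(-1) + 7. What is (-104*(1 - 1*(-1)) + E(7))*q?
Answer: 603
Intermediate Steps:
q = -3 (q = -10 + 7 = -3)
(-104*(1 - 1*(-1)) + E(7))*q = (-104*(1 - 1*(-1)) + 7)*(-3) = (-104*(1 + 1) + 7)*(-3) = (-104*2 + 7)*(-3) = (-208 + 7)*(-3) = -201*(-3) = 603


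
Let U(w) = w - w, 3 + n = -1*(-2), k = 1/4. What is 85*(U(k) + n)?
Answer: -85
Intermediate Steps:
k = ¼ ≈ 0.25000
n = -1 (n = -3 - 1*(-2) = -3 + 2 = -1)
U(w) = 0
85*(U(k) + n) = 85*(0 - 1) = 85*(-1) = -85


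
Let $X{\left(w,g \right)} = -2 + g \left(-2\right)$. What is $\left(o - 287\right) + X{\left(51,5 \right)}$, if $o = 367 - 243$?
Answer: $-175$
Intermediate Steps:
$X{\left(w,g \right)} = -2 - 2 g$
$o = 124$
$\left(o - 287\right) + X{\left(51,5 \right)} = \left(124 - 287\right) - 12 = -163 - 12 = -175$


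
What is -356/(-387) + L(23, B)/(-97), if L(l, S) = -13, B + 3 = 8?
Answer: 39563/37539 ≈ 1.0539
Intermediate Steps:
B = 5 (B = -3 + 8 = 5)
-356/(-387) + L(23, B)/(-97) = -356/(-387) - 13/(-97) = -356*(-1/387) - 13*(-1/97) = 356/387 + 13/97 = 39563/37539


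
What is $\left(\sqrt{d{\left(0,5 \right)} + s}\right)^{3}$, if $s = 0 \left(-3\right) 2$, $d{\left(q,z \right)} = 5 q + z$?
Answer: $5 \sqrt{5} \approx 11.18$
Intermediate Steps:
$d{\left(q,z \right)} = z + 5 q$
$s = 0$ ($s = 0 \cdot 2 = 0$)
$\left(\sqrt{d{\left(0,5 \right)} + s}\right)^{3} = \left(\sqrt{\left(5 + 5 \cdot 0\right) + 0}\right)^{3} = \left(\sqrt{\left(5 + 0\right) + 0}\right)^{3} = \left(\sqrt{5 + 0}\right)^{3} = \left(\sqrt{5}\right)^{3} = 5 \sqrt{5}$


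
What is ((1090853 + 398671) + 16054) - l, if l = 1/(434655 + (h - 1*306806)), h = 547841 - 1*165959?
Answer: 767439779517/509731 ≈ 1.5056e+6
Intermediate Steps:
h = 381882 (h = 547841 - 165959 = 381882)
l = 1/509731 (l = 1/(434655 + (381882 - 1*306806)) = 1/(434655 + (381882 - 306806)) = 1/(434655 + 75076) = 1/509731 ≈ 1.9618e-6)
((1090853 + 398671) + 16054) - l = ((1090853 + 398671) + 16054) - 1*1/509731 = (1489524 + 16054) - 1/509731 = 1505578 - 1/509731 = 767439779517/509731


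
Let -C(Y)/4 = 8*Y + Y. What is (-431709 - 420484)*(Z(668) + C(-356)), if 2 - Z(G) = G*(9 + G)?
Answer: 374468943674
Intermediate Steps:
Z(G) = 2 - G*(9 + G)
C(Y) = -36*Y (C(Y) = -4*(8*Y + Y) = -36*Y)
(-431709 - 420484)*(Z(668) + C(-356)) = (-431709 - 420484)*((2 - 1*668**2 - 9*668) - 36*(-356)) = -852193*((2 - 1*446224 - 6012) + 12816) = -852193*((2 - 446224 - 6012) + 12816) = -852193*(-452234 + 12816) = -852193*(-439418) = 374468943674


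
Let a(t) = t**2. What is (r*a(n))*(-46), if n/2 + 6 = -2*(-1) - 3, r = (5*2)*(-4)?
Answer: 360640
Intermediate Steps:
r = -40 (r = 10*(-4) = -40)
n = -14 (n = -12 + 2*(-2*(-1) - 3) = -12 + 2*(2 - 3) = -12 + 2*(-1) = -12 - 2 = -14)
(r*a(n))*(-46) = -40*(-14)**2*(-46) = -40*196*(-46) = -7840*(-46) = 360640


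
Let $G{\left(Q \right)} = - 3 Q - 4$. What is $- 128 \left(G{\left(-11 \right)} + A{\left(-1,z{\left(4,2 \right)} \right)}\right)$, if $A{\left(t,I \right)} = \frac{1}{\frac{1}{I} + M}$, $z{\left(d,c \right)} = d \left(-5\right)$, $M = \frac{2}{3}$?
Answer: $- \frac{145024}{37} \approx -3919.6$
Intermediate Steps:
$M = \frac{2}{3}$ ($M = 2 \cdot \frac{1}{3} = \frac{2}{3} \approx 0.66667$)
$z{\left(d,c \right)} = - 5 d$
$G{\left(Q \right)} = -4 - 3 Q$
$A{\left(t,I \right)} = \frac{1}{\frac{2}{3} + \frac{1}{I}}$ ($A{\left(t,I \right)} = \frac{1}{\frac{1}{I} + \frac{2}{3}} = \frac{1}{\frac{2}{3} + \frac{1}{I}}$)
$- 128 \left(G{\left(-11 \right)} + A{\left(-1,z{\left(4,2 \right)} \right)}\right) = - 128 \left(\left(-4 - -33\right) + \frac{3 \left(\left(-5\right) 4\right)}{3 + 2 \left(\left(-5\right) 4\right)}\right) = - 128 \left(\left(-4 + 33\right) + 3 \left(-20\right) \frac{1}{3 + 2 \left(-20\right)}\right) = - 128 \left(29 + 3 \left(-20\right) \frac{1}{3 - 40}\right) = - 128 \left(29 + 3 \left(-20\right) \frac{1}{-37}\right) = - 128 \left(29 + 3 \left(-20\right) \left(- \frac{1}{37}\right)\right) = - 128 \left(29 + \frac{60}{37}\right) = \left(-128\right) \frac{1133}{37} = - \frac{145024}{37}$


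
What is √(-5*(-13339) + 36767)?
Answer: 17*√358 ≈ 321.66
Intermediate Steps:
√(-5*(-13339) + 36767) = √(66695 + 36767) = √103462 = 17*√358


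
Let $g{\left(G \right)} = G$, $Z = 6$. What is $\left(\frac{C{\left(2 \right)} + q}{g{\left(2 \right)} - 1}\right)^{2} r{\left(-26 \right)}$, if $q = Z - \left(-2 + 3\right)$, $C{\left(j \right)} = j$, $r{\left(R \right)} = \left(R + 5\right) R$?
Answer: $26754$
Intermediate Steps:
$r{\left(R \right)} = R \left(5 + R\right)$ ($r{\left(R \right)} = \left(5 + R\right) R = R \left(5 + R\right)$)
$q = 5$ ($q = 6 - \left(-2 + 3\right) = 6 - 1 = 5$)
$\left(\frac{C{\left(2 \right)} + q}{g{\left(2 \right)} - 1}\right)^{2} r{\left(-26 \right)} = \left(\frac{2 + 5}{2 - 1}\right)^{2} \left(- 26 \left(5 - 26\right)\right) = \left(\frac{7}{1}\right)^{2} \left(\left(-26\right) \left(-21\right)\right) = \left(7 \cdot 1\right)^{2} \cdot 546 = 7^{2} \cdot 546 = 49 \cdot 546 = 26754$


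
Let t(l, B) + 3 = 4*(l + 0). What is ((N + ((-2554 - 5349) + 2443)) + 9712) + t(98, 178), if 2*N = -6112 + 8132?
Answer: 5651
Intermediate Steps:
t(l, B) = -3 + 4*l (t(l, B) = -3 + 4*(l + 0) = -3 + 4*l)
N = 1010 (N = (-6112 + 8132)/2 = (½)*2020 = 1010)
((N + ((-2554 - 5349) + 2443)) + 9712) + t(98, 178) = ((1010 + ((-2554 - 5349) + 2443)) + 9712) + (-3 + 4*98) = ((1010 + (-7903 + 2443)) + 9712) + (-3 + 392) = ((1010 - 5460) + 9712) + 389 = (-4450 + 9712) + 389 = 5262 + 389 = 5651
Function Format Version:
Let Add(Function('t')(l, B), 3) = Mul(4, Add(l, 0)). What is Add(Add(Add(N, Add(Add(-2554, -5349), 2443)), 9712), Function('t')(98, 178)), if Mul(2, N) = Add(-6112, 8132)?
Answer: 5651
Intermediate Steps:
Function('t')(l, B) = Add(-3, Mul(4, l)) (Function('t')(l, B) = Add(-3, Mul(4, Add(l, 0))) = Add(-3, Mul(4, l)))
N = 1010 (N = Mul(Rational(1, 2), Add(-6112, 8132)) = Mul(Rational(1, 2), 2020) = 1010)
Add(Add(Add(N, Add(Add(-2554, -5349), 2443)), 9712), Function('t')(98, 178)) = Add(Add(Add(1010, Add(Add(-2554, -5349), 2443)), 9712), Add(-3, Mul(4, 98))) = Add(Add(Add(1010, Add(-7903, 2443)), 9712), Add(-3, 392)) = Add(Add(Add(1010, -5460), 9712), 389) = Add(Add(-4450, 9712), 389) = Add(5262, 389) = 5651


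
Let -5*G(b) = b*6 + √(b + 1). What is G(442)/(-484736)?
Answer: 663/605920 + √443/2423680 ≈ 0.0011029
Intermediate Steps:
G(b) = -6*b/5 - √(1 + b)/5 (G(b) = -(b*6 + √(b + 1))/5 = -(6*b + √(1 + b))/5 = -(√(1 + b) + 6*b)/5 = -6*b/5 - √(1 + b)/5)
G(442)/(-484736) = (-6/5*442 - √(1 + 442)/5)/(-484736) = (-2652/5 - √443/5)*(-1/484736) = 663/605920 + √443/2423680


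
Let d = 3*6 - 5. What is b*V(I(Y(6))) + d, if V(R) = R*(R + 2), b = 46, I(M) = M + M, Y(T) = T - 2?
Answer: 3693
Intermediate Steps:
Y(T) = -2 + T
I(M) = 2*M
V(R) = R*(2 + R)
d = 13 (d = 18 - 5 = 13)
b*V(I(Y(6))) + d = 46*((2*(-2 + 6))*(2 + 2*(-2 + 6))) + 13 = 46*((2*4)*(2 + 2*4)) + 13 = 46*(8*(2 + 8)) + 13 = 46*(8*10) + 13 = 46*80 + 13 = 3680 + 13 = 3693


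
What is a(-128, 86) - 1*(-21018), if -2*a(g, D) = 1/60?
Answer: 2522159/120 ≈ 21018.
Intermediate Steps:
a(g, D) = -1/120 (a(g, D) = -1/2/60 = -1/2*1/60 = -1/120)
a(-128, 86) - 1*(-21018) = -1/120 - 1*(-21018) = -1/120 + 21018 = 2522159/120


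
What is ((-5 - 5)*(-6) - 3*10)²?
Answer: 900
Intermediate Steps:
((-5 - 5)*(-6) - 3*10)² = (-10*(-6) - 30)² = (60 - 30)² = 30² = 900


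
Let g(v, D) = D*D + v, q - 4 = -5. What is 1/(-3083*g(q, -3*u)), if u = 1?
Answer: -1/24664 ≈ -4.0545e-5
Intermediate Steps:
q = -1 (q = 4 - 5 = -1)
g(v, D) = v + D² (g(v, D) = D² + v = v + D²)
1/(-3083*g(q, -3*u)) = 1/(-3083*(-1 + (-3*1)²)) = 1/(-3083*(-1 + (-3)²)) = 1/(-3083*(-1 + 9)) = 1/(-3083*8) = 1/(-24664) = -1/24664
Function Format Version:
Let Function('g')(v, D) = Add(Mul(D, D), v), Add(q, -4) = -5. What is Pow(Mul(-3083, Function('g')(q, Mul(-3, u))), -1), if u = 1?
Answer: Rational(-1, 24664) ≈ -4.0545e-5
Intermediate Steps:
q = -1 (q = Add(4, -5) = -1)
Function('g')(v, D) = Add(v, Pow(D, 2)) (Function('g')(v, D) = Add(Pow(D, 2), v) = Add(v, Pow(D, 2)))
Pow(Mul(-3083, Function('g')(q, Mul(-3, u))), -1) = Pow(Mul(-3083, Add(-1, Pow(Mul(-3, 1), 2))), -1) = Pow(Mul(-3083, Add(-1, Pow(-3, 2))), -1) = Pow(Mul(-3083, Add(-1, 9)), -1) = Pow(Mul(-3083, 8), -1) = Pow(-24664, -1) = Rational(-1, 24664)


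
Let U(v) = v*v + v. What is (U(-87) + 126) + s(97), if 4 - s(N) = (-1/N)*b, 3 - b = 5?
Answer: 738362/97 ≈ 7612.0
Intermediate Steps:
b = -2 (b = 3 - 1*5 = 3 - 5 = -2)
U(v) = v + v**2 (U(v) = v**2 + v = v + v**2)
s(N) = 4 - 2/N (s(N) = 4 - (-1/N)*(-2) = 4 - 2/N)
(U(-87) + 126) + s(97) = (-87*(1 - 87) + 126) + (4 - 2/97) = (-87*(-86) + 126) + (4 - 2*1/97) = (7482 + 126) + (4 - 2/97) = 7608 + 386/97 = 738362/97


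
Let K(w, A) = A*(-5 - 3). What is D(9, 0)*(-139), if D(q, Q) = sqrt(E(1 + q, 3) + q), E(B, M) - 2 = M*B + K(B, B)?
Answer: -139*I*sqrt(39) ≈ -868.05*I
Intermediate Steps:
K(w, A) = -8*A (K(w, A) = A*(-8) = -8*A)
E(B, M) = 2 - 8*B + B*M (E(B, M) = 2 + (M*B - 8*B) = 2 + (B*M - 8*B) = 2 + (-8*B + B*M) = 2 - 8*B + B*M)
D(q, Q) = sqrt(-3 - 4*q) (D(q, Q) = sqrt((2 - 8*(1 + q) + (1 + q)*3) + q) = sqrt((2 + (-8 - 8*q) + (3 + 3*q)) + q) = sqrt((-3 - 5*q) + q) = sqrt(-3 - 4*q))
D(9, 0)*(-139) = sqrt(-3 - 4*9)*(-139) = sqrt(-3 - 36)*(-139) = sqrt(-39)*(-139) = (I*sqrt(39))*(-139) = -139*I*sqrt(39)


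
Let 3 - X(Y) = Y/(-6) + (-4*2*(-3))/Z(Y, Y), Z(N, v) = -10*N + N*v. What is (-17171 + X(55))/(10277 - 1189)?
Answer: -28312091/14995200 ≈ -1.8881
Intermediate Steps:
X(Y) = 3 + Y/6 - 24/(Y*(-10 + Y)) (X(Y) = 3 - (Y/(-6) + (-4*2*(-3))/((Y*(-10 + Y)))) = 3 - (Y*(-⅙) + (-8*(-3))*(1/(Y*(-10 + Y)))) = 3 - (-Y/6 + 24*(1/(Y*(-10 + Y)))) = 3 - (-Y/6 + 24/(Y*(-10 + Y))) = 3 + (Y/6 - 24/(Y*(-10 + Y))) = 3 + Y/6 - 24/(Y*(-10 + Y)))
(-17171 + X(55))/(10277 - 1189) = (-17171 + (⅙)*(-144 + 55*(-10 + 55)*(18 + 55))/(55*(-10 + 55)))/(10277 - 1189) = (-17171 + (⅙)*(1/55)*(-144 + 55*45*73)/45)/9088 = (-17171 + (⅙)*(1/55)*(1/45)*(-144 + 180675))*(1/9088) = (-17171 + (⅙)*(1/55)*(1/45)*180531)*(1/9088) = (-17171 + 20059/1650)*(1/9088) = -28312091/1650*1/9088 = -28312091/14995200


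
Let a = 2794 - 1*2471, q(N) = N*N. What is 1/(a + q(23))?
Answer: 1/852 ≈ 0.0011737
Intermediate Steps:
q(N) = N²
a = 323 (a = 2794 - 2471 = 323)
1/(a + q(23)) = 1/(323 + 23²) = 1/(323 + 529) = 1/852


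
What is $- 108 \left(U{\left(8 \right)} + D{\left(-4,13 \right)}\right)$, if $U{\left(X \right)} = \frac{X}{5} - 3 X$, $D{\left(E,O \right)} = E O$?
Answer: $\frac{40176}{5} \approx 8035.2$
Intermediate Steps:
$U{\left(X \right)} = - \frac{14 X}{5}$ ($U{\left(X \right)} = X \frac{1}{5} - 3 X = \frac{X}{5} - 3 X = - \frac{14 X}{5}$)
$- 108 \left(U{\left(8 \right)} + D{\left(-4,13 \right)}\right) = - 108 \left(\left(- \frac{14}{5}\right) 8 - 52\right) = - 108 \left(- \frac{112}{5} - 52\right) = \left(-108\right) \left(- \frac{372}{5}\right) = \frac{40176}{5}$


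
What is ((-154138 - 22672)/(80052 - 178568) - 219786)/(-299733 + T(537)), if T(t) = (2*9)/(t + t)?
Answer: 113992784621/155458839096 ≈ 0.73327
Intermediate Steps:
T(t) = 9/t (T(t) = 18/((2*t)) = 18*(1/(2*t)) = 9/t)
((-154138 - 22672)/(80052 - 178568) - 219786)/(-299733 + T(537)) = ((-154138 - 22672)/(80052 - 178568) - 219786)/(-299733 + 9/537) = (-176810/(-98516) - 219786)/(-299733 + 9*(1/537)) = (-176810*(-1/98516) - 219786)/(-299733 + 3/179) = (88405/49258 - 219786)/(-53652204/179) = -10826130383/49258*(-179/53652204) = 113992784621/155458839096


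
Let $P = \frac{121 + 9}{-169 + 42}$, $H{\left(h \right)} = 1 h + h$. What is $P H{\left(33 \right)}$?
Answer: $- \frac{8580}{127} \approx -67.559$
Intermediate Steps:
$H{\left(h \right)} = 2 h$ ($H{\left(h \right)} = h + h = 2 h$)
$P = - \frac{130}{127}$ ($P = \frac{130}{-127} = 130 \left(- \frac{1}{127}\right) = - \frac{130}{127} \approx -1.0236$)
$P H{\left(33 \right)} = - \frac{130 \cdot 2 \cdot 33}{127} = \left(- \frac{130}{127}\right) 66 = - \frac{8580}{127}$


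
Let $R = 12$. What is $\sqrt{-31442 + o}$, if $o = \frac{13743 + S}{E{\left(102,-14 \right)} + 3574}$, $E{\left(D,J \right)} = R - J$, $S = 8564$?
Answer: $\frac{i \sqrt{113168893}}{60} \approx 177.3 i$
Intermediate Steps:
$E{\left(D,J \right)} = 12 - J$
$o = \frac{22307}{3600}$ ($o = \frac{13743 + 8564}{\left(12 - -14\right) + 3574} = \frac{22307}{\left(12 + 14\right) + 3574} = \frac{22307}{26 + 3574} = \frac{22307}{3600} \approx 6.1964$)
$\sqrt{-31442 + o} = \sqrt{-31442 + \frac{22307}{3600}} = \sqrt{- \frac{113168893}{3600}} = \frac{i \sqrt{113168893}}{60}$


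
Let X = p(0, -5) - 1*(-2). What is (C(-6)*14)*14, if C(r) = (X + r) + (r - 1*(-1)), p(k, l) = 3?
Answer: -1176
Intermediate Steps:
X = 5 (X = 3 - 1*(-2) = 3 + 2 = 5)
C(r) = 6 + 2*r (C(r) = (5 + r) + (r - 1*(-1)) = (5 + r) + (r + 1) = (5 + r) + (1 + r) = 6 + 2*r)
(C(-6)*14)*14 = ((6 + 2*(-6))*14)*14 = ((6 - 12)*14)*14 = -6*14*14 = -84*14 = -1176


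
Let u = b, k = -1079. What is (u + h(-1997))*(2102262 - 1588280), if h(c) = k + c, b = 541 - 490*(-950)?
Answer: 237955676630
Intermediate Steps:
b = 466041 (b = 541 + 465500 = 466041)
h(c) = -1079 + c
u = 466041
(u + h(-1997))*(2102262 - 1588280) = (466041 + (-1079 - 1997))*(2102262 - 1588280) = (466041 - 3076)*513982 = 462965*513982 = 237955676630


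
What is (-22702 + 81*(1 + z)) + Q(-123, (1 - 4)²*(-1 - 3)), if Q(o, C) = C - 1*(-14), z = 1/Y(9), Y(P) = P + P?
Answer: -45277/2 ≈ -22639.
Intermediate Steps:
Y(P) = 2*P
z = 1/18 (z = 1/(2*9) = 1/18 ≈ 0.055556)
Q(o, C) = 14 + C (Q(o, C) = C + 14 = 14 + C)
(-22702 + 81*(1 + z)) + Q(-123, (1 - 4)²*(-1 - 3)) = (-22702 + 81*(1 + 1/18)) + (14 + (1 - 4)²*(-1 - 3)) = (-22702 + 81*(19/18)) + (14 + (-3)²*(-4)) = (-22702 + 171/2) + (14 + 9*(-4)) = -45233/2 + (14 - 36) = -45233/2 - 22 = -45277/2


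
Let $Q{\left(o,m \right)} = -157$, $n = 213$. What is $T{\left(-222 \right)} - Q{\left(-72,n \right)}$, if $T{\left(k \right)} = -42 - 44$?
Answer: $71$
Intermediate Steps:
$T{\left(k \right)} = -86$
$T{\left(-222 \right)} - Q{\left(-72,n \right)} = -86 - -157 = -86 + 157 = 71$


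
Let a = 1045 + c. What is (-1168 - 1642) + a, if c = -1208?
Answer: -2973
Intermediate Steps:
a = -163 (a = 1045 - 1208 = -163)
(-1168 - 1642) + a = (-1168 - 1642) - 163 = -2810 - 163 = -2973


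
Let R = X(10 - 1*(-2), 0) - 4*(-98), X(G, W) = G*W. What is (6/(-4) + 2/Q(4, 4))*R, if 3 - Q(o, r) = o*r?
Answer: -8428/13 ≈ -648.31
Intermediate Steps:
Q(o, r) = 3 - o*r
R = 392 (R = (10 - 1*(-2))*0 - 4*(-98) = (10 + 2)*0 + 392 = 12*0 + 392 = 0 + 392 = 392)
(6/(-4) + 2/Q(4, 4))*R = (6/(-4) + 2/(3 - 1*4*4))*392 = (6*(-¼) + 2/(3 - 16))*392 = (-3/2 + 2/(-13))*392 = (-3/2 + 2*(-1/13))*392 = (-3/2 - 2/13)*392 = -43/26*392 = -8428/13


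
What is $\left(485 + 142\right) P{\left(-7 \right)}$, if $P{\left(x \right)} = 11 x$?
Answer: $-48279$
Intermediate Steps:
$\left(485 + 142\right) P{\left(-7 \right)} = \left(485 + 142\right) 11 \left(-7\right) = 627 \left(-77\right) = -48279$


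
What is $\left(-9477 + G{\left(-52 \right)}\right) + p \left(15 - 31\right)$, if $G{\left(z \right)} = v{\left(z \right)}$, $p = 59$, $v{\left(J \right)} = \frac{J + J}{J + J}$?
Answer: $-10420$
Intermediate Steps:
$v{\left(J \right)} = 1$ ($v{\left(J \right)} = \frac{2 J}{2 J} = 2 J \frac{1}{2 J} = 1$)
$G{\left(z \right)} = 1$
$\left(-9477 + G{\left(-52 \right)}\right) + p \left(15 - 31\right) = \left(-9477 + 1\right) + 59 \left(15 - 31\right) = -9476 + 59 \left(-16\right) = -9476 - 944 = -10420$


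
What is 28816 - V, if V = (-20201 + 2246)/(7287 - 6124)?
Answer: 33530963/1163 ≈ 28831.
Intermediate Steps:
V = -17955/1163 ≈ -15.439
28816 - V = 28816 - 1*(-17955/1163) = 28816 + 17955/1163 = 33530963/1163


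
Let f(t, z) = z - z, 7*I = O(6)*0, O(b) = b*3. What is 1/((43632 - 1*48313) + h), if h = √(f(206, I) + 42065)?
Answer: -4681/21869696 - √42065/21869696 ≈ -0.00022342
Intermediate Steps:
O(b) = 3*b
I = 0 (I = ((3*6)*0)/7 = (18*0)/7 = (⅐)*0 = 0)
f(t, z) = 0
h = √42065 (h = √(0 + 42065) = √42065 ≈ 205.10)
1/((43632 - 1*48313) + h) = 1/((43632 - 1*48313) + √42065) = 1/((43632 - 48313) + √42065) = 1/(-4681 + √42065)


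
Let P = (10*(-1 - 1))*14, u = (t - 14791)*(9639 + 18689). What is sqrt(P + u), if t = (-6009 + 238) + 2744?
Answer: 18*I*sqrt(1557866) ≈ 22467.0*I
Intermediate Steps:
t = -3027 (t = -5771 + 2744 = -3027)
u = -504748304 (u = (-3027 - 14791)*(9639 + 18689) = -17818*28328 = -504748304)
P = -280 (P = (10*(-2))*14 = -20*14 = -280)
sqrt(P + u) = sqrt(-280 - 504748304) = sqrt(-504748584) = 18*I*sqrt(1557866)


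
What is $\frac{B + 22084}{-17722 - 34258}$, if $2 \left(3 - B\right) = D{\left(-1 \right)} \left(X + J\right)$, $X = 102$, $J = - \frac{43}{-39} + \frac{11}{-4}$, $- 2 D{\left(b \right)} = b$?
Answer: $- \frac{13766633}{32435520} \approx -0.42443$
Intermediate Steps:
$D{\left(b \right)} = - \frac{b}{2}$
$J = - \frac{257}{156}$ ($J = \left(-43\right) \left(- \frac{1}{39}\right) + 11 \left(- \frac{1}{4}\right) = \frac{43}{39} - \frac{11}{4} = - \frac{257}{156} \approx -1.6474$)
$B = - \frac{13783}{624}$ ($B = 3 - \frac{\left(- \frac{1}{2}\right) \left(-1\right) \left(102 - \frac{257}{156}\right)}{2} = 3 - \frac{\frac{1}{2} \cdot \frac{15655}{156}}{2} = 3 - \frac{15655}{624} = - \frac{13783}{624} \approx -22.088$)
$\frac{B + 22084}{-17722 - 34258} = \frac{- \frac{13783}{624} + 22084}{-17722 - 34258} = \frac{13766633}{624 \left(-51980\right)} = \frac{13766633}{624} \left(- \frac{1}{51980}\right) = - \frac{13766633}{32435520}$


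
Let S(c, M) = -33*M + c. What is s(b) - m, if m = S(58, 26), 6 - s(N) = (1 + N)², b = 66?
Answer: -3683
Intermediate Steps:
s(N) = 6 - (1 + N)²
S(c, M) = c - 33*M
m = -800 (m = 58 - 33*26 = 58 - 858 = -800)
s(b) - m = (6 - (1 + 66)²) - 1*(-800) = (6 - 1*67²) + 800 = (6 - 1*4489) + 800 = (6 - 4489) + 800 = -4483 + 800 = -3683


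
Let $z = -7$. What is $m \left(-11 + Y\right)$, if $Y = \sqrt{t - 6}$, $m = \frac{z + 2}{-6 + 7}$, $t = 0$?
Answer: $55 - 5 i \sqrt{6} \approx 55.0 - 12.247 i$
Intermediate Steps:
$m = -5$ ($m = \frac{-7 + 2}{-6 + 7} = - \frac{5}{1} = \left(-5\right) 1 = -5$)
$Y = i \sqrt{6}$ ($Y = \sqrt{0 - 6} = \sqrt{-6} = i \sqrt{6} \approx 2.4495 i$)
$m \left(-11 + Y\right) = - 5 \left(-11 + i \sqrt{6}\right) = 55 - 5 i \sqrt{6}$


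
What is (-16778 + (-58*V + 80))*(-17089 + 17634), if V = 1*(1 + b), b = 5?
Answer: -9290070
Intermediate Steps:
V = 6 (V = 1*(1 + 5) = 1*6 = 6)
(-16778 + (-58*V + 80))*(-17089 + 17634) = (-16778 + (-58*6 + 80))*(-17089 + 17634) = (-16778 + (-348 + 80))*545 = (-16778 - 268)*545 = -17046*545 = -9290070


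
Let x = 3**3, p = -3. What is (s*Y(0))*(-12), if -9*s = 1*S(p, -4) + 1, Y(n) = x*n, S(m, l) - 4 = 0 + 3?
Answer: 0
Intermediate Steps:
x = 27
S(m, l) = 7 (S(m, l) = 4 + (0 + 3) = 4 + 3 = 7)
Y(n) = 27*n
s = -8/9 (s = -(1*7 + 1)/9 = -(7 + 1)/9 = -1/9*8 = -8/9 ≈ -0.88889)
(s*Y(0))*(-12) = -24*0*(-12) = -8/9*0*(-12) = 0*(-12) = 0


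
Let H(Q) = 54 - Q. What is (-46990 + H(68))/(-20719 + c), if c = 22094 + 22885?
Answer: -11751/6065 ≈ -1.9375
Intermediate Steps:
c = 44979
(-46990 + H(68))/(-20719 + c) = (-46990 + (54 - 1*68))/(-20719 + 44979) = (-46990 + (54 - 68))/24260 = (-46990 - 14)*(1/24260) = -47004*1/24260 = -11751/6065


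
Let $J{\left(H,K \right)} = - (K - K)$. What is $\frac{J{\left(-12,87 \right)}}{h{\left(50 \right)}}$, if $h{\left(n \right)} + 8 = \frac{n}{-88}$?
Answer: $0$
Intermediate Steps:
$J{\left(H,K \right)} = 0$ ($J{\left(H,K \right)} = \left(-1\right) 0 = 0$)
$h{\left(n \right)} = -8 - \frac{n}{88}$ ($h{\left(n \right)} = -8 + \frac{n}{-88} = -8 + n \left(- \frac{1}{88}\right) = -8 - \frac{n}{88}$)
$\frac{J{\left(-12,87 \right)}}{h{\left(50 \right)}} = \frac{0}{-8 - \frac{25}{44}} = \frac{0}{- \frac{377}{44}} = 0 \left(- \frac{44}{377}\right) = 0$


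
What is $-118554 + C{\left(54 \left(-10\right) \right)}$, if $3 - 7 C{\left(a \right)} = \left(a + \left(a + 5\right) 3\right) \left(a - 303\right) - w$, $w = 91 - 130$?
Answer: $- \frac{2638149}{7} \approx -3.7688 \cdot 10^{5}$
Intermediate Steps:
$w = -39$
$C{\left(a \right)} = - \frac{36}{7} - \frac{\left(-303 + a\right) \left(15 + 4 a\right)}{7}$ ($C{\left(a \right)} = \frac{3}{7} - \frac{\left(a + \left(a + 5\right) 3\right) \left(a - 303\right) - -39}{7} = \frac{3}{7} - \frac{\left(a + \left(5 + a\right) 3\right) \left(-303 + a\right) + 39}{7} = \frac{3}{7} - \frac{\left(a + \left(15 + 3 a\right)\right) \left(-303 + a\right) + 39}{7} = \frac{3}{7} - \frac{\left(15 + 4 a\right) \left(-303 + a\right) + 39}{7} = \frac{3}{7} - \frac{\left(-303 + a\right) \left(15 + 4 a\right) + 39}{7} = \frac{3}{7} - \frac{39 + \left(-303 + a\right) \left(15 + 4 a\right)}{7} = \frac{3}{7} - \left(\frac{39}{7} + \frac{\left(-303 + a\right) \left(15 + 4 a\right)}{7}\right) = - \frac{36}{7} - \frac{\left(-303 + a\right) \left(15 + 4 a\right)}{7}$)
$-118554 + C{\left(54 \left(-10\right) \right)} = -118554 + \left(\frac{4509}{7} + 171 \cdot 54 \left(-10\right) - \frac{4 \left(54 \left(-10\right)\right)^{2}}{7}\right) = -118554 + \left(\frac{4509}{7} + 171 \left(-540\right) - \frac{4 \left(-540\right)^{2}}{7}\right) = -118554 - \frac{1808271}{7} = - \frac{2638149}{7}$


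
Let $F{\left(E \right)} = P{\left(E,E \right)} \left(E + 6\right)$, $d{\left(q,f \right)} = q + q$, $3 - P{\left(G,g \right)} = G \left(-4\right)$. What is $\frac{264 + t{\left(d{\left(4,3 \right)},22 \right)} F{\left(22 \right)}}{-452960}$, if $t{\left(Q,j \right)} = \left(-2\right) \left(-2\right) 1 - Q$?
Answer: $\frac{1241}{56620} \approx 0.021918$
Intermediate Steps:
$P{\left(G,g \right)} = 3 + 4 G$ ($P{\left(G,g \right)} = 3 - G \left(-4\right) = 3 - - 4 G = 3 + 4 G$)
$d{\left(q,f \right)} = 2 q$
$t{\left(Q,j \right)} = 4 - Q$ ($t{\left(Q,j \right)} = 4 \cdot 1 - Q = 4 - Q$)
$F{\left(E \right)} = \left(3 + 4 E\right) \left(6 + E\right)$ ($F{\left(E \right)} = \left(3 + 4 E\right) \left(E + 6\right) = \left(3 + 4 E\right) \left(6 + E\right)$)
$\frac{264 + t{\left(d{\left(4,3 \right)},22 \right)} F{\left(22 \right)}}{-452960} = \frac{264 + \left(4 - 2 \cdot 4\right) \left(3 + 4 \cdot 22\right) \left(6 + 22\right)}{-452960} = \left(264 + \left(4 - 8\right) \left(3 + 88\right) 28\right) \left(- \frac{1}{452960}\right) = \left(264 + \left(4 - 8\right) 91 \cdot 28\right) \left(- \frac{1}{452960}\right) = \left(264 - 10192\right) \left(- \frac{1}{452960}\right) = \left(-9928\right) \left(- \frac{1}{452960}\right) = \frac{1241}{56620}$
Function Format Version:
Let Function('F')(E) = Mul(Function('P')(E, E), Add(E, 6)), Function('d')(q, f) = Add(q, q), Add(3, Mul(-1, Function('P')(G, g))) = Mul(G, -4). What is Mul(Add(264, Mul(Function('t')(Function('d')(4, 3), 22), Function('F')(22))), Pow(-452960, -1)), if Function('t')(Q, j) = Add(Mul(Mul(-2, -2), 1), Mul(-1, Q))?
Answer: Rational(1241, 56620) ≈ 0.021918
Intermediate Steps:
Function('P')(G, g) = Add(3, Mul(4, G)) (Function('P')(G, g) = Add(3, Mul(-1, Mul(G, -4))) = Add(3, Mul(-1, Mul(-4, G))) = Add(3, Mul(4, G)))
Function('d')(q, f) = Mul(2, q)
Function('t')(Q, j) = Add(4, Mul(-1, Q)) (Function('t')(Q, j) = Add(Mul(4, 1), Mul(-1, Q)) = Add(4, Mul(-1, Q)))
Function('F')(E) = Mul(Add(3, Mul(4, E)), Add(6, E)) (Function('F')(E) = Mul(Add(3, Mul(4, E)), Add(E, 6)) = Mul(Add(3, Mul(4, E)), Add(6, E)))
Mul(Add(264, Mul(Function('t')(Function('d')(4, 3), 22), Function('F')(22))), Pow(-452960, -1)) = Mul(Add(264, Mul(Add(4, Mul(-1, Mul(2, 4))), Mul(Add(3, Mul(4, 22)), Add(6, 22)))), Pow(-452960, -1)) = Mul(Add(264, Mul(Add(4, Mul(-1, 8)), Mul(Add(3, 88), 28))), Rational(-1, 452960)) = Mul(Add(264, Mul(Add(4, -8), Mul(91, 28))), Rational(-1, 452960)) = Mul(Add(264, Mul(-4, 2548)), Rational(-1, 452960)) = Mul(Add(264, -10192), Rational(-1, 452960)) = Mul(-9928, Rational(-1, 452960)) = Rational(1241, 56620)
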